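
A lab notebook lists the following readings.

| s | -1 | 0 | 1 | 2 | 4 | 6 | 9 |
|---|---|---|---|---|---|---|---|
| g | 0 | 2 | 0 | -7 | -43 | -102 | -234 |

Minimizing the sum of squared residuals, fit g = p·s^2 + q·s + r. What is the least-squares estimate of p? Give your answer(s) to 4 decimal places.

Forming XᵀX = [[8131, 1017, 139]; [1017, 139, 21]; [139, 21, 7]] and Xᵀg = [-23342, -2904, -384]ᵀ gives XᵀX·[p, q, r]ᵀ = Xᵀg.
Row-reducing yields p = -125371/42162, q = 2971/7027, r = 123145/42162.

p = -2.9736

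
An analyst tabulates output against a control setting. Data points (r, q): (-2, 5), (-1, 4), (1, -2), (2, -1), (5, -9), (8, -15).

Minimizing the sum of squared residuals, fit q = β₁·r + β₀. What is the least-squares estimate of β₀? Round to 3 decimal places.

Sums needed: Σr·r = 99, Σr = 13, Σ1 = 6.
Right-hand side: Σr·q = -183, Σq = -18.
Normal equations: [[99, 13]; [13, 6]]·[β₁, β₀]ᵀ = [-183, -18]ᵀ.
det = 99·6 − 13² = 425.
β₁ = ((-183)·6 − 13·(-18))/425 = -864/425; β₀ = (99·(-18) − 13·(-183))/425 = 597/425.

β₀ = 1.405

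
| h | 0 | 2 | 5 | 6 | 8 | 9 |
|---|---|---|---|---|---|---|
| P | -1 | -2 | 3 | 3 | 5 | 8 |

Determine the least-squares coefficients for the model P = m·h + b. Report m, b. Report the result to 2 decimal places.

m = 1.02, b = -2.42

The normal system AᵀA·[m, b]ᵀ = AᵀP is [[210, 30]; [30, 6]]·[m, b]ᵀ = [141, 16]ᵀ.
Eliminating b: 6·(row 1) − 30·(row 2) gives 360·m = 6·141 − 30·16 = 366, so m = 61/60.
Then b = (16 − 30·(61/60))/6 = -29/12.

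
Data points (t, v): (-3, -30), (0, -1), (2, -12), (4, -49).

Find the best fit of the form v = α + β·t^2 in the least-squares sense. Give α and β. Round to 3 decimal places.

Entries of AᵀA: Σ1 = 4, Σt^2 = 29, Σt^2·t^2 = 353.
For Aᵀv: Σv = -92, Σt^2·v = -1102.
Δ = 4·353 − 29² = 571.
α = ((-92)·353 − 29·(-1102))/571 = -518/571; β = (4·(-1102) − 29·(-92))/571 = -1740/571.

α = -0.907, β = -3.047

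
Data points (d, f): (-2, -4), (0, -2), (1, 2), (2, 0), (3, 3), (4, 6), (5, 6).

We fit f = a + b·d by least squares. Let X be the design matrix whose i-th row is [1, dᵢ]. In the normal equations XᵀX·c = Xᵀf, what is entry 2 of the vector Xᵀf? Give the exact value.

73

Entry 2 ↔ basis d, so (Xᵀf)_{2} = Σᵢ (d)·fᵢ = (-2)·(-4) + (0)·(-2) + (1)·(2) + (2)·(0) + (3)·(3) + (4)·(6) + (5)·(6) = 73.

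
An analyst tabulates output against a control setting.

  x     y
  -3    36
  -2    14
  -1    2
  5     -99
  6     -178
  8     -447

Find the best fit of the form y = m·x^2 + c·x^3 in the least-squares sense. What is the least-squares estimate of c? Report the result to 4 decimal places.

Normal-equation sums: Σx^2·x^2 = 6115, Σx^2·x^3 = 43393, Σx^3·x^3 = 325219.
Right-hand side: Σx^2·y = -37109, Σx^3·y = -280773.
Eliminating c: 325219·(row 1) − 43393·(row 2) gives 105761736·m = 325219·(-37109) − 43393·(-280773) = 115030918, so m = 57515459/52880868.
Then c = ((-280773) − 43393·(57515459/52880868))/325219 = -53328029/52880868.

c = -1.0085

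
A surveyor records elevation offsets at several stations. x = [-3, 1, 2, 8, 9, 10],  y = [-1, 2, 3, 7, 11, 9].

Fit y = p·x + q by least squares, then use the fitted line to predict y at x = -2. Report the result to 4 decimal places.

ŷ = -0.3406

Compute the Gram sums: Σx·x = 259, Σx = 27, Σ1 = 6.
For Aᵀy: Σx·y = 256, Σy = 31.
AᵀA·[p, q]ᵀ = Aᵀy becomes [[259, 27]; [27, 6]]·[p, q]ᵀ = [256, 31]ᵀ.
Determinant 259·6 − 27² = 825.
p = (256·6 − 27·31)/825 = 233/275; q = (259·31 − 27·256)/825 = 1117/825.
At x = -2: ŷ = (233/275)·(-2) + (1117/825)·(1) = -281/825.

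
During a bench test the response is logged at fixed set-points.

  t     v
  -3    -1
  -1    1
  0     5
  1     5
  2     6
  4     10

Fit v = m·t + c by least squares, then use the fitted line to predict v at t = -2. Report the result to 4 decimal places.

v̂ = 0.4350

Entries of XᵀX: Σt·t = 31, Σt = 3, Σ1 = 6.
Moment sums: Σt·v = 59, Σv = 26.
Normal equations: [[31, 3]; [3, 6]]·[m, c]ᵀ = [59, 26]ᵀ.
Determinant 31·6 − 3² = 177.
m = (59·6 − 3·26)/177 = 92/59; c = (31·26 − 3·59)/177 = 629/177.
At t = -2: v̂ = (92/59)·(-2) + (629/177)·(1) = 77/177.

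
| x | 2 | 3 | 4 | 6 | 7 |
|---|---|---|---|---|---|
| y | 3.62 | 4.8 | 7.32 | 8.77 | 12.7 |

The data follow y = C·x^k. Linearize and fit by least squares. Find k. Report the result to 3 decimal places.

k = 0.951

Taking logs, ln y = k·ln x + ln C, so regress ln y on ln x.
Over the data: Σln x = 6.9157, Σ(ln x)² = 10.6062, Σln y = 9.5586, Σln x·ln y = 14.2108.
Normal system: [[10.6062, 6.9157]; [6.9157, 5]]·[k, ln C]ᵀ = [14.2108, 9.5586]ᵀ.
Solving (det = 5.2037): k = 0.95111, ln C = 0.59621.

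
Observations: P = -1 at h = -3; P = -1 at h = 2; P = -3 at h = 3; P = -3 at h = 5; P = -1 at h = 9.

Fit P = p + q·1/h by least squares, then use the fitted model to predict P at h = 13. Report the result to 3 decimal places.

P̂ = -1.709

Normal-equation sums: Σ1 = 5, Σ1/h = 73/90, Σ1/h·1/h = 4249/8100.
Moment sums: ΣP = -9, Σ1/h·P = -169/90.
MᵀM·[p, q]ᵀ = MᵀP becomes [[5, 73/90]; [73/90, 4249/8100]]·[p, q]ᵀ = [-9, -169/90]ᵀ.
Δ = 5·(4249/8100) − (73/90)² = 3979/2025.
p = ((-9)·(4249/8100) − (73/90)·(-169/90))/(3979/2025) = -6476/3979; q = (5·(-169/90) − (73/90)·(-9))/(3979/2025) = -4230/3979.
At h = 13: P̂ = (-6476/3979)·(1) + (-4230/3979)·(1/13) = -88418/51727.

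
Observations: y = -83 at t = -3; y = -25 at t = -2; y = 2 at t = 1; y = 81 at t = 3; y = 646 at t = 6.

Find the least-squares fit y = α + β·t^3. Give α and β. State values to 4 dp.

From the data, Σ1 = 5, Σt^3 = 209, Σt^3·t^3 = 48179.
And Σy = 621, Σt^3·y = 144166.
Determinant 5·48179 − 209² = 197214.
α = (621·48179 − 209·144166)/197214 = -211535/197214; β = (5·144166 − 209·621)/197214 = 591041/197214.

α = -1.0726, β = 2.9970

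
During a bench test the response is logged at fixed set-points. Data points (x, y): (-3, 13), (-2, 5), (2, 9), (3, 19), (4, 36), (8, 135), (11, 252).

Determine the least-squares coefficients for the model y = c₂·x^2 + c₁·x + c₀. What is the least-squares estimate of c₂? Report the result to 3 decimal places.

c₂ = 1.991

Entries of AᵀA: Σx^2·x^2 = 19187, Σx^2·x = 1907, Σx^2 = 227, Σx·x = 227, Σx = 23, Σ1 = 7.
And Σx^2·y = 40052, Σx·y = 4022, Σy = 469.
Solving the 3×3 system (Gaussian elimination) gives c₂ = 514001/258124, c₁ = 287773/258124, c₀ = -159775/129062.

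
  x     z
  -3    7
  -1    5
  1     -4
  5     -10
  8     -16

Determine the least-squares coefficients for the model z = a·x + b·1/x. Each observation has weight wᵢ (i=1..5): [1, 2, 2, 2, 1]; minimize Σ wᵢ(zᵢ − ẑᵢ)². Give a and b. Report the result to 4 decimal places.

a = -1.9405, b = -2.5695

Forming MᵀWM = [[127, 8]; [8, 60577/14400]] and MᵀWz = [-267, -79/3]ᵀ gives MᵀWM·[a, b]ᵀ = MᵀWz.
Eliminating b: (60577/14400)·(row 1) − 8·(row 2) gives (6771679/14400)·a = (60577/14400)·(-267) − 8·(-79/3) = -1460051/1600, so a = -13140459/6771679.
Then b = ((-79/3) − 8·(-13140459/6771679))/(60577/14400) = -17400000/6771679.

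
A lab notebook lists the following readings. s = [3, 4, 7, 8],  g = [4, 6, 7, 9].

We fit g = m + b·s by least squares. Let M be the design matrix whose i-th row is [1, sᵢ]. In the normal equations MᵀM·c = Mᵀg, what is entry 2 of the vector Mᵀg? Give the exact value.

157

Entry 2 ↔ basis s, so (Mᵀg)_{2} = Σᵢ (s)·gᵢ = (3)·(4) + (4)·(6) + (7)·(7) + (8)·(9) = 157.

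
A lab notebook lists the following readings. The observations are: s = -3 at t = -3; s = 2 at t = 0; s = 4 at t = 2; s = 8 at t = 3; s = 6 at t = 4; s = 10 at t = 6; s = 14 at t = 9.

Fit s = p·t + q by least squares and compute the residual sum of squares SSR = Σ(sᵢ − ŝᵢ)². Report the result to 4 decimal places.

The normal equations are: 155·p + 21·q = 251;  21·p + 7·q = 41.
det = 155·7 − 21² = 644.
p = (251·7 − 21·41)/644 = 32/23; q = (155·41 − 21·251)/644 = 271/161.
Residuals: -82/161, 51/161, -75/161, 15/7, -201/161, -5/161, -33/161; SSR = 1090/161.

SSR = 6.7702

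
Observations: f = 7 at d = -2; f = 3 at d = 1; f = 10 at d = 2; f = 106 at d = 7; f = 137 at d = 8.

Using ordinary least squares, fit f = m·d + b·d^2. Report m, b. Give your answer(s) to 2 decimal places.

m = 0.76, b = 2.05

Normal-equation sums: Σd·d = 122, Σd·d^2 = 856, Σd^2·d^2 = 6530.
Moment sums: Σd·f = 1847, Σd^2·f = 14033.
AᵀA·[m, b]ᵀ = Aᵀf becomes [[122, 856]; [856, 6530]]·[m, b]ᵀ = [1847, 14033]ᵀ.
Eliminating b: 6530·(row 1) − 856·(row 2) gives 63924·m = 6530·1847 − 856·14033 = 48662, so m = 24331/31962.
Then b = (14033 − 856·(24331/31962))/6530 = 65497/31962.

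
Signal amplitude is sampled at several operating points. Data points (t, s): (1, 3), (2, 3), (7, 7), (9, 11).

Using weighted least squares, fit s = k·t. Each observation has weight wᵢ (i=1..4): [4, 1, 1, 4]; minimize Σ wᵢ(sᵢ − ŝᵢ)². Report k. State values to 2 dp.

Compute the Gram sums: Σwᵢ·t·t = 381.
For AᵀWs: Σwᵢ·t·s = 463.
k = 463/381 = 1.21522.

k = 1.22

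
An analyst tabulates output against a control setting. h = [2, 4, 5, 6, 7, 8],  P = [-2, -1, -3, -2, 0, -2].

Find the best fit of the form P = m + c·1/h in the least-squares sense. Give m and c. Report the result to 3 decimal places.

Sums needed: Σ1 = 6, Σ1/h = 1163/840, Σ1/h·1/h = 293749/705600.
And ΣP = -10, Σ1/h·P = -73/30.
So AᵀA·[m, c]ᵀ = AᵀP: [[6, 1163/840]; [1163/840, 293749/705600]]·[m, c]ᵀ = [-10, -73/30]ᵀ.
Determinant 6·(293749/705600) − (1163/840)² = 16397/28224.
m = ((-10)·(293749/705600) − (1163/840)·(-73/30))/(16397/28224) = -560318/409925; c = (6·(-73/30) − (1163/840)·(-10))/(16397/28224) = -106512/81985.

m = -1.367, c = -1.299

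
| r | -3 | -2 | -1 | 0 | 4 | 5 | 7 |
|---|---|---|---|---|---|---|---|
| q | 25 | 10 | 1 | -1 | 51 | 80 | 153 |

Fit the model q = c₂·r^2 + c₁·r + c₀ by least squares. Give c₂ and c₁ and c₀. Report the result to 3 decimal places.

Forming MᵀM = [[3380, 496, 104]; [496, 104, 10]; [104, 10, 7]] and Mᵀq = [10579, 1579, 319]ᵀ gives MᵀM·[c₂, c₁, c₀]ᵀ = Mᵀq.
Row-reducing yields c₂ = 233855/76836, c₁ = 2969/4044, c₀ = -8913/12806.

c₂ = 3.044, c₁ = 0.734, c₀ = -0.696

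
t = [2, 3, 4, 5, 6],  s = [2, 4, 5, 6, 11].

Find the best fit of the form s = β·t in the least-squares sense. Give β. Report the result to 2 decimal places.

From the data, Σt·t = 90.
For Mᵀs: Σt·s = 132.
So MᵀM·[β]ᵀ = Mᵀs: [[90]]·[β]ᵀ = [132]ᵀ.
β = 132/90 = 1.46667.

β = 1.47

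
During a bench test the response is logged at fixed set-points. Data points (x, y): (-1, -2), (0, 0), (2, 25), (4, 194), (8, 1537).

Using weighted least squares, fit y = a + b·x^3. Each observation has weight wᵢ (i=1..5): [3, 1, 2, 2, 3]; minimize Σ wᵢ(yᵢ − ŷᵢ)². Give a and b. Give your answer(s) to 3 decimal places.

a = 1.098, b = 3.000

Sums needed: Σwᵢ·1 = 11, Σwᵢ·x^3 = 1677, Σwᵢ·x^3·x^3 = 794755.
Right-hand side: Σwᵢ·y = 5043, Σwᵢ·x^3·y = 2386070.
Δ = 11·794755 − 1677² = 5929976.
a = (5043·794755 − 1677·2386070)/5929976 = 500775/456152; b = (11·2386070 − 1677·5043)/5929976 = 17789659/5929976.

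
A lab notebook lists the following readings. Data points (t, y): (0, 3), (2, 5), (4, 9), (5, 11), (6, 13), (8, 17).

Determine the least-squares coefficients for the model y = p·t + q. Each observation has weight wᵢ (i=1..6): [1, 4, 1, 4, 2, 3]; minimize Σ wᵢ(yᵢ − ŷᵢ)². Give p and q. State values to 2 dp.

Compute the Gram sums: Σwᵢ·t·t = 396, Σwᵢ·t = 68, Σwᵢ·1 = 15.
Moment sums: Σwᵢ·t·y = 860, Σwᵢ·y = 153.
MᵀWM·[p, q]ᵀ = MᵀWy becomes [[396, 68]; [68, 15]]·[p, q]ᵀ = [860, 153]ᵀ.
Determinant 396·15 − 68² = 1316.
p = (860·15 − 68·153)/1316 = 624/329; q = (396·153 − 68·860)/1316 = 527/329.

p = 1.90, q = 1.60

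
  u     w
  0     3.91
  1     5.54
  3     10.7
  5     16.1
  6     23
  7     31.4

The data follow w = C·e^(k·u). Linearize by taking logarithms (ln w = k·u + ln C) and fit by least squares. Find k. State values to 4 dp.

With ln wᵢ as the transformed response and uᵢ as the regressor:
XᵀX = [[120.0000, 22.0000]; [22.0000, 6]], rhs = [65.6574, 14.8069]ᵀ  (here Σu = 22.0000, Σ(u)² = 120.0000, Σln w = 14.8069, Σu·ln w = 65.6574).
Slope k = (n·Σu·ln w − Σu·Σln w)/(n·Σ(u)² − (Σu)²) = (6·65.6574 − 22.0000·14.8069)/236.0000 = 0.28895; ln C = (Σln w − k·Σu)/n = 1.40832.

k = 0.2890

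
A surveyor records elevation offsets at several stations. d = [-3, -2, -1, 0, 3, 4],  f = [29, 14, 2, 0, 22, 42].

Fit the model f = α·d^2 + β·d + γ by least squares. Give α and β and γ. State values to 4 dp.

Forming XᵀX = [[435, 55, 39]; [55, 39, 1]; [39, 1, 6]] and Xᵀf = [1189, 117, 109]ᵀ gives XᵀX·[α, β, γ]ᵀ = Xᵀf.
Row-reducing yields α = 6933/2348, β = -2683/2348, γ = -981/1174.

α = 2.9527, β = -1.1427, γ = -0.8356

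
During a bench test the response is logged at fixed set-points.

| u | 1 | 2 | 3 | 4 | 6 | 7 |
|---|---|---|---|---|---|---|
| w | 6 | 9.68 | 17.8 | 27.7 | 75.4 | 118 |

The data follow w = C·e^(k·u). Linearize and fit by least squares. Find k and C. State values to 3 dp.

Taking logs, ln w = k·u + ln C, so regress ln w on u.
Sums: Σu = 23.0000, Σ(u)² = 115.0000, Σln w = 19.3559, Σu·ln w = 87.5868.
Normal system: [[115.0000, 23.0000]; [23.0000, 6]]·[k, ln C]ᵀ = [87.5868, 19.3559]ᵀ.
Δ = 115.0000·6 − (23.0000)² = 161.0000; k = (87.5868·6 − 23.0000·19.3559)/161.0000 = 0.49897, ln C = (115.0000·19.3559 − 23.0000·87.5868)/161.0000 = 1.31327, so C = exp(1.31327) = 3.71831.

k = 0.499, C = 3.718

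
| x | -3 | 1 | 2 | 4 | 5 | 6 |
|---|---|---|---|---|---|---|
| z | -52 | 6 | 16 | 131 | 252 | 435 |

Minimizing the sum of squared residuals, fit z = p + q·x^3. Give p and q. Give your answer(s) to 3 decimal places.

Forming AᵀA = [[6, 387]; [387, 67171]] and Aᵀz = [788, 135382]ᵀ gives AᵀA·[p, q]ᵀ = Aᵀz.
Eliminating q: 67171·(row 1) − 387·(row 2) gives 253257·p = 67171·788 − 387·135382 = 537914, so p = 537914/253257.
Then q = (135382 − 387·(537914/253257))/67171 = 169112/84419.

p = 2.124, q = 2.003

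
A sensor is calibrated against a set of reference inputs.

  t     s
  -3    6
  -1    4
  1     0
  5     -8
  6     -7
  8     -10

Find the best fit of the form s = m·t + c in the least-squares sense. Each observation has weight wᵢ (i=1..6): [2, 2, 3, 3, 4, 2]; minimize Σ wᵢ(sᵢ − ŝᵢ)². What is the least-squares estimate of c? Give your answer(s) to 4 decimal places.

c = 1.5673

The normal equations are: 370·m + 50·c = -492;  50·m + 16·c = -52.
(Σwᵢ·t·t = 370, Σwᵢ·t = 50, Σwᵢ·1 = 16, Σwᵢ·t·s = -492, Σwᵢ·s = -52.)
Δ = 370·16 − 50² = 3420.
m = ((-492)·16 − 50·(-52))/3420 = -1318/855; c = (370·(-52) − 50·(-492))/3420 = 268/171.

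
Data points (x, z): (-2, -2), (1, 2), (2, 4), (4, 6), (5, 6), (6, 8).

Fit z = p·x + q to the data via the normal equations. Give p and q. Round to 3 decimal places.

AᵀA·[p, q]ᵀ = Aᵀz reads: 86·p + 16·q = 116;  16·p + 6·q = 24.
Δ = 86·6 − 16² = 260.
p = (116·6 − 16·24)/260 = 6/5; q = (86·24 − 16·116)/260 = 4/5.

p = 1.200, q = 0.800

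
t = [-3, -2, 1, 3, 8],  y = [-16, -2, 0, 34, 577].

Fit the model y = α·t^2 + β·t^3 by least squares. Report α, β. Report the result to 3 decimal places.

α = 1.105, β = 0.988

XᵀX·[α, β]ᵀ = Xᵀy reads: 4275·α + 32737·β = 37082;  32737·α + 263667·β = 296790.
(Σt^2·t^2 = 4275, Σt^2·t^3 = 32737, Σt^3·t^3 = 263667, Σt^2·y = 37082, Σt^3·y = 296790.)
Eliminating β: 263667·(row 1) − 32737·(row 2) gives 55465256·α = 263667·37082 − 32737·296790 = 61285464, so α = 7660683/6933157.
Then β = (296790 − 32737·(7660683/6933157))/263667 = 360683/364903.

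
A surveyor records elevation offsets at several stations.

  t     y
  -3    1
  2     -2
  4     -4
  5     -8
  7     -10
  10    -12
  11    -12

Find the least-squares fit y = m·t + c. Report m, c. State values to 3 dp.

Normal-equation sums: Σt·t = 324, Σt = 36, Σ1 = 7.
For Mᵀy: Σt·y = -385, Σy = -47.
MᵀM·[m, c]ᵀ = Mᵀy becomes [[324, 36]; [36, 7]]·[m, c]ᵀ = [-385, -47]ᵀ.
Δ = 324·7 − 36² = 972.
m = ((-385)·7 − 36·(-47))/972 = -1003/972; c = (324·(-47) − 36·(-385))/972 = -38/27.

m = -1.032, c = -1.407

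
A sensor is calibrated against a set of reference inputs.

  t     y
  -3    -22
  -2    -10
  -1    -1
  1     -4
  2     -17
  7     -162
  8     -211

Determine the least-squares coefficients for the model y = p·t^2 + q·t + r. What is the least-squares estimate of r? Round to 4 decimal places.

r = -0.1538

From the data, Σt^2·t^2 = 6612, Σt^2·t = 828, Σt^2 = 132, Σt·t = 132, Σt = 12, Σ1 = 7.
Right-hand side: Σt^2·y = -21753, Σt·y = -2773, Σy = -427.
XᵀX·[p, q, r]ᵀ = Xᵀy becomes [[6612, 828, 132]; [828, 132, 12]; [132, 12, 7]]·[p, q, r]ᵀ = [-21753, -2773, -427]ᵀ.
Inverting the 3×3 Gram matrix, [p, q, r]ᵀ = [-319/104, -547/312, -2/13]ᵀ.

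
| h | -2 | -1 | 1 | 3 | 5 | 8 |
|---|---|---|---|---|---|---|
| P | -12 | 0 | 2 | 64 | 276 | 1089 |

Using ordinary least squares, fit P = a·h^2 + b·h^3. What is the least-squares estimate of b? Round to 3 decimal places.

Setting ∂/∂a … = 0 gives: 4820·a + 36104·b = 77126;  36104·a + 278564·b = 593894.
(Σh^2·h^2 = 4820, Σh^2·h^3 = 36104, Σh^3·h^3 = 278564, Σh^2·P = 77126, Σh^3·P = 593894.)
det = 4820·278564 − 36104² = 39179664.
a = (77126·278564 − 36104·593894)/39179664 = 1774087/1632486; b = (4820·593894 − 36104·77126)/39179664 = 3250499/1632486.

b = 1.991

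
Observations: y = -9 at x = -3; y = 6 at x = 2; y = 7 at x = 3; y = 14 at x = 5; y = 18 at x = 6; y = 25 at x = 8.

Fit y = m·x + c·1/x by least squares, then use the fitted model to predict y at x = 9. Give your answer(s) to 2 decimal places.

ŷ = 27.33

AᵀA·[m, c]ᵀ = Aᵀy reads: 147·m + 6·c = 438;  6·m + (889/1600)·c = 2071/120.
Δ = 147·(889/1600) − 6² = 73083/1600.
m = (438·(889/1600) − 6·(2071/120))/(73083/1600) = 223702/73083; c = (147·(2071/120) − 6·438)/(73083/1600) = -145640/73083.
At x = 9: ŷ = (223702/73083)·(9) + (-145640/73083)·(1/9) = 17974222/657747.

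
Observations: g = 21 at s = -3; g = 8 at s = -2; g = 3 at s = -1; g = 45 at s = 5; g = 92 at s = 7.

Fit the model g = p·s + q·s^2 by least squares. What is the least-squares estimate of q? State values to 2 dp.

With design matrix X, XᵀX = [[88, 432]; [432, 3124]] and Xᵀg = [787, 5857]ᵀ.
Δ = 88·3124 − 432² = 88288.
p = (787·3124 − 432·5857)/88288 = -17909/22072; q = (88·5857 − 432·787)/88288 = 21929/11036.

q = 1.99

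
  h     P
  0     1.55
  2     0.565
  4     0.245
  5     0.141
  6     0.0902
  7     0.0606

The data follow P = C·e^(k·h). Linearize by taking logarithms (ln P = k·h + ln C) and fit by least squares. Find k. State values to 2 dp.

k = -0.46

With ln Pᵢ as the transformed response and hᵢ as the regressor:
XᵀX = [[130.0000, 24.0000]; [24.0000, 6]], rhs = [-50.6214, -8.7074]ᵀ  (here Σh = 24.0000, Σ(h)² = 130.0000, Σln P = -8.7074, Σh·ln P = -50.6214).
Δ = 130.0000·6 − (24.0000)² = 204.0000; k = (-50.6214·6 − 24.0000·-8.7074)/204.0000 = -0.46447, ln C = (130.0000·-8.7074 − 24.0000·-50.6214)/204.0000 = 0.40666.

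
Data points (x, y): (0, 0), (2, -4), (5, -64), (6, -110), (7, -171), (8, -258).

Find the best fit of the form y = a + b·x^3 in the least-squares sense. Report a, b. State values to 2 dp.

a = -0.36, b = -0.50

Compute the Gram sums: Σ1 = 6, Σx^3 = 1204, Σx^3·x^3 = 442138.
Moment sums: Σy = -607, Σx^3·y = -222541.
Normal equations: [[6, 1204]; [1204, 442138]]·[a, b]ᵀ = [-607, -222541]ᵀ.
Δ = 6·442138 − 1204² = 1203212.
a = ((-607)·442138 − 1204·(-222541))/1203212 = -219201/601606; b = (6·(-222541) − 1204·(-607))/1203212 = -302209/601606.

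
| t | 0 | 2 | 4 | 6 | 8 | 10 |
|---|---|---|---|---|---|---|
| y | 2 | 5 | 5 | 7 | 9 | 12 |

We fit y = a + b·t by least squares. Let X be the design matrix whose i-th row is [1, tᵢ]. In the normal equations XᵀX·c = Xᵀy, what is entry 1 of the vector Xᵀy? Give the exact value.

Entry 1 ↔ basis 1, so (Xᵀy)_{1} = Σᵢ yᵢ = (1)·(2) + (1)·(5) + (1)·(5) + (1)·(7) + (1)·(9) + (1)·(12) = 40.

40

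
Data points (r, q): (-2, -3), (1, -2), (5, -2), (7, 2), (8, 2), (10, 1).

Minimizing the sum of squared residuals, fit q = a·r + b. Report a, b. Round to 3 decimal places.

a = 0.425, b = -2.386

The normal equations are: 243·a + 29·b = 34;  29·a + 6·b = -2.
(Σr·r = 243, Σr = 29, Σ1 = 6, Σr·q = 34, Σq = -2.)
Determinant 243·6 − 29² = 617.
a = (34·6 − 29·(-2))/617 = 262/617; b = (243·(-2) − 29·34)/617 = -1472/617.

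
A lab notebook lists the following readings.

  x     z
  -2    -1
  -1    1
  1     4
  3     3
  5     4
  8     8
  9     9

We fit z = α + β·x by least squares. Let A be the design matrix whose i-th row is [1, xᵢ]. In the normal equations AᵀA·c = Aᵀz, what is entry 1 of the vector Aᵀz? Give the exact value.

Entry 1 ↔ basis 1, so (Aᵀz)_{1} = Σᵢ zᵢ = (1)·(-1) + (1)·(1) + (1)·(4) + (1)·(3) + (1)·(4) + (1)·(8) + (1)·(9) = 28.

28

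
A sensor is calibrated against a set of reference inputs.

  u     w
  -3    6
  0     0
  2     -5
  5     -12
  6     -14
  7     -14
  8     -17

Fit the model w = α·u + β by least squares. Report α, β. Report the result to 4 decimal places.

α = -2.1082, β = -0.4708

Forming AᵀA = [[187, 25]; [25, 7]] and Aᵀw = [-406, -56]ᵀ gives AᵀA·[α, β]ᵀ = Aᵀw.
Eliminating β: 7·(row 1) − 25·(row 2) gives 684·α = 7·(-406) − 25·(-56) = -1442, so α = -721/342.
Then β = ((-56) − 25·(-721/342))/7 = -161/342.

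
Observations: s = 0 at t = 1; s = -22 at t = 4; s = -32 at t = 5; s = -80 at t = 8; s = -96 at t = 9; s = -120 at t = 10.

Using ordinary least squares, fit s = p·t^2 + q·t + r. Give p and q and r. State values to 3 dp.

p = -1.017, q = -2.061, r = 3.023

Forming AᵀA = [[21539, 2431, 287]; [2431, 287, 37]; [287, 37, 6]] and Aᵀs = [-26048, -2952, -350]ᵀ gives AᵀA·[p, q, r]ᵀ = Aᵀs.
Row-reducing yields p = -34165/33594, q = -69241/33594, r = 16927/5599.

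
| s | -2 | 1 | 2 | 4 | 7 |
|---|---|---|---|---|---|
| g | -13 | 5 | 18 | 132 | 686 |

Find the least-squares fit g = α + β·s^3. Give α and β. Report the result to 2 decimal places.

α = 3.07, β = 1.99

From the data, Σ1 = 5, Σs^3 = 408, Σs^3·s^3 = 121874.
And Σg = 828, Σs^3·g = 243999.
So MᵀM·[α, β]ᵀ = Mᵀg: [[5, 408]; [408, 121874]]·[α, β]ᵀ = [828, 243999]ᵀ.
Determinant 5·121874 − 408² = 442906.
α = (828·121874 − 408·243999)/442906 = 680040/221453; β = (5·243999 − 408·828)/442906 = 882171/442906.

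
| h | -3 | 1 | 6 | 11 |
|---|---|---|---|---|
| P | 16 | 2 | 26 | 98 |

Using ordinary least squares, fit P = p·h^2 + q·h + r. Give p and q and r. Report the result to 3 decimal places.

Setting ∂/∂p … = 0 gives: 16019·p + 1521·q + 167·r = 12940;  1521·p + 167·q + 15·r = 1188;  167·p + 15·q + 4·r = 142.
Solving the 3×3 system (Gaussian elimination) gives p = 38003/40270, q = -68679/40270, r = 50253/20135.

p = 0.944, q = -1.705, r = 2.496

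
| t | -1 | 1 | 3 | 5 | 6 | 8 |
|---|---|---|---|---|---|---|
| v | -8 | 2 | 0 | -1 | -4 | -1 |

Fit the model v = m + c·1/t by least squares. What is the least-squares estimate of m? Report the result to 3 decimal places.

Sums needed: Σ1 = 6, Σ1/t = 33/40, Σ1/t·1/t = 31601/14400.
And Σv = -12, Σ1/t·v = 1081/120.
Normal equations: [[6, 33/40]; [33/40, 31601/14400]]·[m, c]ᵀ = [-12, 1081/120]ᵀ.
Eliminating c: (31601/14400)·(row 1) − (33/40)·(row 2) gives (11987/960)·m = (31601/14400)·(-12) − (33/40)·(1081/120) = -162077/4800, so m = -162077/59935.
Then c = ((1081/120) − (33/40)·(-162077/59935))/(31601/14400) = 61392/11987.

m = -2.704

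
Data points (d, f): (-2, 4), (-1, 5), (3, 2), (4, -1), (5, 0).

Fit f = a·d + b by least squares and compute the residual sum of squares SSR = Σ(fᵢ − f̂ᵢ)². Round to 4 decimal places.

SSR = 4.3247

Sums needed: Σd·d = 55, Σd = 9, Σ1 = 5.
And Σd·f = -11, Σf = 10.
MᵀM·[a, b]ᵀ = Mᵀf becomes [[55, 9]; [9, 5]]·[a, b]ᵀ = [-11, 10]ᵀ.
Δ = 55·5 − 9² = 194.
a = ((-11)·5 − 9·10)/194 = -145/194; b = (55·10 − 9·(-11))/194 = 649/194.
Residuals: -163/194, 88/97, 87/97, -263/194, 38/97; SSR = 839/194.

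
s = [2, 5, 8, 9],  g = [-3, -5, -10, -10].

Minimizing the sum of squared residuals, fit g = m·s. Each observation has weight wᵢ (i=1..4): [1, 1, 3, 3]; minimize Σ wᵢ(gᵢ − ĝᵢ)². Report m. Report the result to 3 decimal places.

m = -1.166

Normal-equation sums: Σwᵢ·s·s = 464.
Moment sums: Σwᵢ·s·g = -541.
AᵀWA·[m]ᵀ = AᵀWg becomes [[464]]·[m]ᵀ = [-541]ᵀ.
Hence m = -541 / 464 ≈ -1.16595.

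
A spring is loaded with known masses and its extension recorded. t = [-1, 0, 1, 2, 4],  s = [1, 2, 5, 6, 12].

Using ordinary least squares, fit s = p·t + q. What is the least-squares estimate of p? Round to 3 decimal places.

Normal-equation sums: Σt·t = 22, Σt = 6, Σ1 = 5.
Right-hand side: Σt·s = 64, Σs = 26.
Determinant 22·5 − 6² = 74.
p = (64·5 − 6·26)/74 = 82/37; q = (22·26 − 6·64)/74 = 94/37.

p = 2.216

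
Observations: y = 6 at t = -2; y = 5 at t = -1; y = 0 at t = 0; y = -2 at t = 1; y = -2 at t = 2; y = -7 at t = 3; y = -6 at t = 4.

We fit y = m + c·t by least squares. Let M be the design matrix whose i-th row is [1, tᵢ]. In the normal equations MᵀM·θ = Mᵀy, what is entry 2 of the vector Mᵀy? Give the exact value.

-68

Entry 2 ↔ basis t, so (Mᵀy)_{2} = Σᵢ (t)·yᵢ = (-2)·(6) + (-1)·(5) + (0)·(0) + (1)·(-2) + (2)·(-2) + (3)·(-7) + (4)·(-6) = -68.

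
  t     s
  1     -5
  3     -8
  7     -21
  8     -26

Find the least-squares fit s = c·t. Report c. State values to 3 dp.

c = -3.122

The normal system MᵀM·[c]ᵀ = Mᵀs is [[123]]·[c]ᵀ = [-384]ᵀ.
Hence c = -384 / 123 ≈ -3.12195.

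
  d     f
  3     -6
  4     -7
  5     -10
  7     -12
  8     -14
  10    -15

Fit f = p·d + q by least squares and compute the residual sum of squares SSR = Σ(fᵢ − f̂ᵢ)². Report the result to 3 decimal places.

SSR = 3.014

The normal equations are: 263·p + 37·q = -442;  37·p + 6·q = -64.
Eliminating q: 6·(row 1) − 37·(row 2) gives 209·p = 6·(-442) − 37·(-64) = -284, so p = -284/209.
Then q = ((-64) − 37·(-284/209))/6 = -478/209.
Residuals: 4/11, 151/209, -192/209, -42/209, -16/19, 183/209; SSR = 630/209.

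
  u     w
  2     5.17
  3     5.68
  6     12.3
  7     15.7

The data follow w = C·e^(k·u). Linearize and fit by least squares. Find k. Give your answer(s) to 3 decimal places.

k = 0.232

Let Y = ln w. Fitting Y = k·u + ln C by least squares:
XᵀX = [[98.0000, 18.0000]; [18.0000, 4]], rhs = [42.8298, 8.6431]ᵀ  (here Σu = 18.0000, Σ(u)² = 98.0000, Σln w = 8.6431, Σu·ln w = 42.8298).
Δ = 98.0000·4 − (18.0000)² = 68.0000; k = (42.8298·4 − 18.0000·8.6431)/68.0000 = 0.23153, ln C = (98.0000·8.6431 − 18.0000·42.8298)/68.0000 = 1.11890.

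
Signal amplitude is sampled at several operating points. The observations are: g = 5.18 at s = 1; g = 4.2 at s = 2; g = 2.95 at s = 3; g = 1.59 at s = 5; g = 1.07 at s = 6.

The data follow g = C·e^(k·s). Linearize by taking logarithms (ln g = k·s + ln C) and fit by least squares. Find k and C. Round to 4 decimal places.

k = -0.3181, C = 7.5398

Let Y = ln g. Fitting Y = k·s + ln C by least squares:
XᵀX = [[75.0000, 17.0000]; [17.0000, 5]], rhs = [10.4850, 4.6931]ᵀ  (here Σs = 17.0000, Σ(s)² = 75.0000, Σln g = 4.6931, Σs·ln g = 10.4850).
Slope k = (n·Σs·ln g − Σs·Σln g)/(n·Σ(s)² − (Σs)²) = (5·10.4850 − 17.0000·4.6931)/86.0000 = -0.31811; ln C = (Σln g − k·Σs)/n = 2.02019, so C = exp(2.02019) = 7.53976.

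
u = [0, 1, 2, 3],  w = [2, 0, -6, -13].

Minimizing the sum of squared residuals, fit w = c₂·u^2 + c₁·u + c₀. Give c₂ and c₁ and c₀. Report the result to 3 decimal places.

c₂ = -1.250, c₁ = -1.350, c₀ = 2.150

XᵀX·[c₂, c₁, c₀]ᵀ = Xᵀw reads: 98·c₂ + 36·c₁ + 14·c₀ = -141;  36·c₂ + 14·c₁ + 6·c₀ = -51;  14·c₂ + 6·c₁ + 4·c₀ = -17.
(Σu^2·u^2 = 98, Σu^2·u = 36, Σu^2 = 14, Σu·u = 14, Σu = 6, Σ1 = 4, Σu^2·w = -141, Σu·w = -51, Σw = -17.)
Inverting the 3×3 Gram matrix, [c₂, c₁, c₀]ᵀ = [-5/4, -27/20, 43/20]ᵀ.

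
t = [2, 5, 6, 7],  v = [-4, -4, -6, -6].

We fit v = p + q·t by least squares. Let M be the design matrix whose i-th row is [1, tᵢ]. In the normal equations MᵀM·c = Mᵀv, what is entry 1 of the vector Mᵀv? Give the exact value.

Entry 1 ↔ basis 1, so (Mᵀv)_{1} = Σᵢ vᵢ = (1)·(-4) + (1)·(-4) + (1)·(-6) + (1)·(-6) = -20.

-20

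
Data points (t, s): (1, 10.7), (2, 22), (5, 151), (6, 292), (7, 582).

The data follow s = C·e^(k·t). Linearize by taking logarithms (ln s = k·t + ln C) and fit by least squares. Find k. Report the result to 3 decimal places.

With ln sᵢ as the transformed response and tᵢ as the regressor:
Σt = 21.0000, Σ(t)² = 115.0000, Σln s = 22.5218, Σt·ln s = 112.2645.
Equations: 115.0000·k + 21.0000·ln C = 112.2645;  21.0000·k + 5·ln C = 22.5218.
Slope k = (n·Σt·ln s − Σt·Σln s)/(n·Σ(t)² − (Σt)²) = (5·112.2645 − 21.0000·22.5218)/134.0000 = 0.65944; ln C = (Σln s − k·Σt)/n = 1.73470.

k = 0.659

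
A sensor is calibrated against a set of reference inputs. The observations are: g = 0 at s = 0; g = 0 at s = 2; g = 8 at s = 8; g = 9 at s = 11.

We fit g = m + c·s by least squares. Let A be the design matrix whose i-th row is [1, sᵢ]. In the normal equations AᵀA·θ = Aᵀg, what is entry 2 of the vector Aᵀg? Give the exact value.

163

Entry 2 ↔ basis s, so (Aᵀg)_{2} = Σᵢ (s)·gᵢ = (0)·(0) + (2)·(0) + (8)·(8) + (11)·(9) = 163.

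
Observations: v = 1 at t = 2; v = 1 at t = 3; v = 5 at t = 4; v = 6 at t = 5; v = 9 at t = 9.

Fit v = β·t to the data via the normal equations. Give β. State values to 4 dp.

β = 1.0074

Entries of AᵀA: Σt·t = 135.
Moment sums: Σt·v = 136.
β = 136/135 = 1.00741.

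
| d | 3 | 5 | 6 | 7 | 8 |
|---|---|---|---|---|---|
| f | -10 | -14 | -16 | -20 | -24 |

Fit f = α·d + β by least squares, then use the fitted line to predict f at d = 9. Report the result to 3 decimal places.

f̂ = -25.622

Sums needed: Σd·d = 183, Σd = 29, Σ1 = 5.
For Aᵀf: Σd·f = -528, Σf = -84.
Normal equations: [[183, 29]; [29, 5]]·[α, β]ᵀ = [-528, -84]ᵀ.
det = 183·5 − 29² = 74.
α = ((-528)·5 − 29·(-84))/74 = -102/37; β = (183·(-84) − 29·(-528))/74 = -30/37.
At d = 9: f̂ = (-102/37)·(9) + (-30/37)·(1) = -948/37.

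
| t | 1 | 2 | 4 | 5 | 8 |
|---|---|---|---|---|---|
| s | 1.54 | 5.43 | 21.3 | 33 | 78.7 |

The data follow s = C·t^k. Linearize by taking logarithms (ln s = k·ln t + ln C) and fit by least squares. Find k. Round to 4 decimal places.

Let Y = ln s. Fitting Y = k·ln t + ln C by least squares:
Σln t = 5.7683, Σ(ln t)² = 9.3166, Σln s = 13.0446, Σln t·ln s = 20.1185.
Equations: 9.3166·k + 5.7683·ln C = 20.1185;  5.7683·k + 5·ln C = 13.0446.
Δ = 9.3166·5 − (5.7683)² = 13.3096; k = (20.1185·5 − 5.7683·13.0446)/13.3096 = 1.90444, ln C = (9.3166·13.0446 − 5.7683·20.1185)/13.3096 = 0.41183.

k = 1.9044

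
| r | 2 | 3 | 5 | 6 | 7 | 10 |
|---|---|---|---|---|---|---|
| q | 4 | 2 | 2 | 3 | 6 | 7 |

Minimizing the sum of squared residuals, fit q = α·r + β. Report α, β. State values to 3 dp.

The normal equations are: 223·α + 33·β = 154;  33·α + 6·β = 24.
Determinant 223·6 − 33² = 249.
α = (154·6 − 33·24)/249 = 44/83; β = (223·24 − 33·154)/249 = 90/83.

α = 0.530, β = 1.084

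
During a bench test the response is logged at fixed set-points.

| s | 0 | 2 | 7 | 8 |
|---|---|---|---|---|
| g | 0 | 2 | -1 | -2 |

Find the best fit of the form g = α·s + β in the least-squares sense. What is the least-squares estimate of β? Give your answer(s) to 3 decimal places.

Compute the Gram sums: Σs·s = 117, Σs = 17, Σ1 = 4.
And Σs·g = -19, Σg = -1.
Determinant 117·4 − 17² = 179.
α = ((-19)·4 − 17·(-1))/179 = -59/179; β = (117·(-1) − 17·(-19))/179 = 206/179.

β = 1.151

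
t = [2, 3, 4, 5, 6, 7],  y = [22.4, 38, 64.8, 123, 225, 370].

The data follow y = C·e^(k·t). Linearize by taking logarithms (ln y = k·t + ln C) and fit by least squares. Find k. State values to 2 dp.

Linearized form: ln y = k·t + ln C. From the 6 transformed points,
Over the data: Σt = 27.0000, Σ(t)² = 139.0000, Σln y = 27.0597, Σt·ln y = 131.7681.
Normal system: [[139.0000, 27.0000]; [27.0000, 6]]·[k, ln C]ᵀ = [131.7681, 27.0597]ᵀ.
Solving (det = 105.0000): k = 0.57139, ln C = 1.93870.

k = 0.57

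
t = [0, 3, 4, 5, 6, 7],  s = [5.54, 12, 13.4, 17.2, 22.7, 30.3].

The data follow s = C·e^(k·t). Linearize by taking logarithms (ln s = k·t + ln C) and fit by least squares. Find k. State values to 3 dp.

k = 0.237

With ln sᵢ as the transformed response and tᵢ as the regressor:
Sums: Σt = 25.0000, Σ(t)² = 135.0000, Σln s = 16.1706, Σt·ln s = 74.6725.
Normal system: [[135.0000, 25.0000]; [25.0000, 6]]·[k, ln C]ᵀ = [74.6725, 16.1706]ᵀ.
Δ = 135.0000·6 − (25.0000)² = 185.0000; k = (74.6725·6 − 25.0000·16.1706)/185.0000 = 0.23660, ln C = (135.0000·16.1706 − 25.0000·74.6725)/185.0000 = 1.70927.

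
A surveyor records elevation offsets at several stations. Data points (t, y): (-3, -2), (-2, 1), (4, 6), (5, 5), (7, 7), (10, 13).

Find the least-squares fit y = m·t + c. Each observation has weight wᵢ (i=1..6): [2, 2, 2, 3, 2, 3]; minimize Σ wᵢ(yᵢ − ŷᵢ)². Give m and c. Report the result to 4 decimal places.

Sums needed: Σwᵢ·t·t = 531, Σwᵢ·t = 57, Σwᵢ·1 = 14.
Right-hand side: Σwᵢ·t·y = 619, Σwᵢ·y = 78.
So MᵀWM·[m, c]ᵀ = MᵀWy: [[531, 57]; [57, 14]]·[m, c]ᵀ = [619, 78]ᵀ.
Eliminating c: 14·(row 1) − 57·(row 2) gives 4185·m = 14·619 − 57·78 = 4220, so m = 844/837.
Then c = (78 − 57·(844/837))/14 = 409/279.

m = 1.0084, c = 1.4659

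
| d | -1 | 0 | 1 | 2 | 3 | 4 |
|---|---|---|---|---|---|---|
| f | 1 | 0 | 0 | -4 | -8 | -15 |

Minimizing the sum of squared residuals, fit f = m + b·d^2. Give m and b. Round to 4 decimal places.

The normal equations are: 6·m + 31·b = -26;  31·m + 355·b = -327.
(Σ1 = 6, Σd^2 = 31, Σd^2·d^2 = 355, Σf = -26, Σd^2·f = -327.)
Determinant 6·355 − 31² = 1169.
m = ((-26)·355 − 31·(-327))/1169 = 907/1169; b = (6·(-327) − 31·(-26))/1169 = -1156/1169.

m = 0.7759, b = -0.9889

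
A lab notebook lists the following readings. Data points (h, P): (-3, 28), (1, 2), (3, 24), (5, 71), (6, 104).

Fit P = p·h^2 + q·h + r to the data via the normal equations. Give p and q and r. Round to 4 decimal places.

Setting ∂/∂p … = 0 gives: 2084·p + 342·q + 80·r = 5989;  342·p + 80·q + 12·r = 969;  80·p + 12·q + 5·r = 229.
(Σh^2·h^2 = 2084, Σh^2·h = 342, Σh^2 = 80, Σh·h = 80, Σh = 12, Σ1 = 5, Σh^2·P = 5989, Σh·P = 969, ΣP = 229.)
Inverting the 3×3 Gram matrix, [p, q, r]ᵀ = [46775/15554, -9627/15554, -923/1111]ᵀ.

p = 3.0073, q = -0.6189, r = -0.8308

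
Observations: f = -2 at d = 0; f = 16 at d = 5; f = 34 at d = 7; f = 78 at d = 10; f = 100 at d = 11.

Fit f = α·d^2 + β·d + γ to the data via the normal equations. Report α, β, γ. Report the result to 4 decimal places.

The normal system AᵀA·[α, β, γ]ᵀ = Aᵀf is [[27667, 2799, 295]; [2799, 295, 33]; [295, 33, 5]]·[α, β, γ]ᵀ = [21966, 2198, 226]ᵀ.
Inverting the 3×3 Gram matrix, [α, β, γ]ᵀ = [80672/82903, -131734/82903, -142988/82903]ᵀ.

α = 0.9731, β = -1.5890, γ = -1.7248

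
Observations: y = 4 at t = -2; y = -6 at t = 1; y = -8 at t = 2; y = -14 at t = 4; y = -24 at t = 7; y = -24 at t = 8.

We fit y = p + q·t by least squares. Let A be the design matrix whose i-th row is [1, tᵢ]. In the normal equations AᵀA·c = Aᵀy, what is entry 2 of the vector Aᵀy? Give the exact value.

Entry 2 ↔ basis t, so (Aᵀy)_{2} = Σᵢ (t)·yᵢ = (-2)·(4) + (1)·(-6) + (2)·(-8) + (4)·(-14) + (7)·(-24) + (8)·(-24) = -446.

-446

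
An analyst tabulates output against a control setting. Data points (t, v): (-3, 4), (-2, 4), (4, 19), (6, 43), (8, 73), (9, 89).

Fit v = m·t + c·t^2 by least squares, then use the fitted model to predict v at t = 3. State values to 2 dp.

v̂ = 12.24

Normal-equation sums: Σt·t = 210, Σt·t^2 = 1486, Σt^2·t^2 = 12306.
And Σt·v = 1699, Σt^2·v = 13785.
So AᵀA·[m, c]ᵀ = Aᵀv: [[210, 1486]; [1486, 12306]]·[m, c]ᵀ = [1699, 13785]ᵀ.
Eliminating c: 12306·(row 1) − 1486·(row 2) gives 376064·m = 12306·1699 − 1486·13785 = 423384, so m = 4071/3616.
Then c = (13785 − 1486·(4071/3616))/12306 = 3559/3616.
At t = 3: v̂ = (4071/3616)·(3) + (3559/3616)·(9) = 11061/904.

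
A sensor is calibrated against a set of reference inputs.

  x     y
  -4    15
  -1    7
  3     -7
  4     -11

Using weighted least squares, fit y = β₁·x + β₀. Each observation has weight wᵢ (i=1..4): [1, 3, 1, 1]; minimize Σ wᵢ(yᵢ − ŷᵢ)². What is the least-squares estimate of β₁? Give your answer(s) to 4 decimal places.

From the data, Σwᵢ·x·x = 44, Σwᵢ·x = 0, Σwᵢ·1 = 6.
For AᵀWy: Σwᵢ·x·y = -146, Σwᵢ·y = 18.
Normal equations: [[44, 0]; [0, 6]]·[β₁, β₀]ᵀ = [-146, 18]ᵀ.
Determinant 44·6 − 0² = 264.
β₁ = ((-146)·6 − 0·18)/264 = -73/22; β₀ = (44·18 − 0·(-146))/264 = 3.

β₁ = -3.3182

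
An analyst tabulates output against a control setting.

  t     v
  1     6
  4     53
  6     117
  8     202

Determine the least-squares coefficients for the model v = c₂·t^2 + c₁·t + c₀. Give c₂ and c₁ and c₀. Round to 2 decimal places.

c₂ = 3.02, c₁ = 0.91, c₀ = 1.88

The normal system AᵀA·[c₂, c₁, c₀]ᵀ = Aᵀv is [[5649, 793, 117]; [793, 117, 19]; [117, 19, 4]]·[c₂, c₁, c₀]ᵀ = [17994, 2536, 378]ᵀ.
Solving the 3×3 system (Gaussian elimination) gives c₂ = 1799/596, c₁ = 543/596, c₀ = 561/298.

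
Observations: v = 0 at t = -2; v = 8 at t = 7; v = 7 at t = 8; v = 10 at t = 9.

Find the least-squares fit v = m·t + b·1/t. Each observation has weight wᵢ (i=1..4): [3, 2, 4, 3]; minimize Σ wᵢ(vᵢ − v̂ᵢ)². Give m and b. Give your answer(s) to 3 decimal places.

m = 1.080, b = -4.315

Setting ∂/∂m … = 0 gives: 609·m + 12·b = 606;  12·m + (18847/21168)·b = 383/42.
(Σwᵢ·t·t = 609, Σwᵢ·t·1/t = 12, Σwᵢ·1/t·1/t = 18847/21168, Σwᵢ·t·v = 606, Σwᵢ·1/t·v = 383/42.)
Eliminating b: (18847/21168)·(row 1) − 12·(row 2) gives (401411/1008)·m = (18847/21168)·606 − 12·(383/42) = 1517483/3528, so m = 3034966/2809877.
Then b = ((383/42) − 12·(3034966/2809877))/(18847/21168) = -1732248/401411.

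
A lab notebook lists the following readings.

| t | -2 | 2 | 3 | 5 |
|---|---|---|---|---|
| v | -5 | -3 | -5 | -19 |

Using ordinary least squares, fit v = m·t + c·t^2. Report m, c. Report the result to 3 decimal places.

m = 0.719, c = -0.896

The normal equations are: 42·m + 152·c = -106;  152·m + 738·c = -552.
(Σt·t = 42, Σt·t^2 = 152, Σt^2·t^2 = 738, Σt·v = -106, Σt^2·v = -552.)
Eliminating c: 738·(row 1) − 152·(row 2) gives 7892·m = 738·(-106) − 152·(-552) = 5676, so m = 1419/1973.
Then c = ((-552) − 152·(1419/1973))/738 = -1768/1973.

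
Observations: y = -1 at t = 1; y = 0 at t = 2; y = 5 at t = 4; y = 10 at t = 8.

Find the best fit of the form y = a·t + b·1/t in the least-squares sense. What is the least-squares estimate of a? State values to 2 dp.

Sums needed: Σt·t = 85, Σt·1/t = 4, Σ1/t·1/t = 85/64.
Right-hand side: Σt·y = 99, Σ1/t·y = 3/2.
MᵀM·[a, b]ᵀ = Mᵀy becomes [[85, 4]; [4, 85/64]]·[a, b]ᵀ = [99, 3/2]ᵀ.
Δ = 85·(85/64) − 4² = 6201/64.
a = (99·(85/64) − 4·(3/2))/(6201/64) = 2677/2067; b = (85·(3/2) − 4·99)/(6201/64) = -5728/2067.

a = 1.30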